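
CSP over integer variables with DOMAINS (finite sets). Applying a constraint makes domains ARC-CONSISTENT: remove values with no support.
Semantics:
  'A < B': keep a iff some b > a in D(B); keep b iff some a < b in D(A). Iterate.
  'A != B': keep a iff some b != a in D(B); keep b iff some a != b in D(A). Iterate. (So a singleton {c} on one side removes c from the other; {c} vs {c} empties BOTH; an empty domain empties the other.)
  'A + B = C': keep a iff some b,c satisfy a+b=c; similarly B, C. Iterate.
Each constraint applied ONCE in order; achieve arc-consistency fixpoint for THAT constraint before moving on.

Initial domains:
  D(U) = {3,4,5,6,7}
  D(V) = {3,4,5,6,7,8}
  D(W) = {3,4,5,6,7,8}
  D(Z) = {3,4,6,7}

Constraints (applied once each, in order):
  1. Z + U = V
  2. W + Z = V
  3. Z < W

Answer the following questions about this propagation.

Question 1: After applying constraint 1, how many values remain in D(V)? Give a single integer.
Answer: 3

Derivation:
Constraint 1 (Z + U = V) on D(Z)={3,4,6,7} D(U)={3,4,5,6,7} D(V)={3,4,5,6,7,8}: Z {3,4,6,7}->{3,4}; U {3,4,5,6,7}->{3,4,5}; V {3,4,5,6,7,8}->{6,7,8}
So after constraint 1: D(V)={6,7,8}, size = 3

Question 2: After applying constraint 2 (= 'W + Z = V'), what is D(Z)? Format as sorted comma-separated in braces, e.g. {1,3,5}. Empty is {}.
Answer: {3,4}

Derivation:
Constraint 1 (Z + U = V) on D(Z)={3,4,6,7} D(U)={3,4,5,6,7} D(V)={3,4,5,6,7,8}: Z {3,4,6,7}->{3,4}; U {3,4,5,6,7}->{3,4,5}; V {3,4,5,6,7,8}->{6,7,8}
Constraint 2 (W + Z = V) on D(W)={3,4,5,6,7,8} D(Z)={3,4} D(V)={6,7,8}: W {3,4,5,6,7,8}->{3,4,5}
So after constraint 2: D(Z) = {3,4}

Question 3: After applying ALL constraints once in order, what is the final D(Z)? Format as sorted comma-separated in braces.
Answer: {3,4}

Derivation:
Constraint 1 (Z + U = V) on D(Z)={3,4,6,7} D(U)={3,4,5,6,7} D(V)={3,4,5,6,7,8}: Z {3,4,6,7}->{3,4}; U {3,4,5,6,7}->{3,4,5}; V {3,4,5,6,7,8}->{6,7,8}
Constraint 2 (W + Z = V) on D(W)={3,4,5,6,7,8} D(Z)={3,4} D(V)={6,7,8}: W {3,4,5,6,7,8}->{3,4,5}
Constraint 3 (Z < W) on D(Z)={3,4} D(W)={3,4,5}: W {3,4,5}->{4,5}
So after all 3 constraints: D(Z) = {3,4}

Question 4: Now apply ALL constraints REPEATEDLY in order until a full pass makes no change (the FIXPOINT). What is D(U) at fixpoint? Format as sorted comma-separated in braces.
Answer: {3,4,5}

Derivation:
pass 0 (initial): D(U)={3,4,5,6,7}
pass 1: U {3,4,5,6,7}->{3,4,5}; V {3,4,5,6,7,8}->{6,7,8}; W {3,4,5,6,7,8}->{4,5}; Z {3,4,6,7}->{3,4}
pass 2: V {6,7,8}->{7,8}
pass 3: no change
Fixpoint after 3 passes: D(U) = {3,4,5}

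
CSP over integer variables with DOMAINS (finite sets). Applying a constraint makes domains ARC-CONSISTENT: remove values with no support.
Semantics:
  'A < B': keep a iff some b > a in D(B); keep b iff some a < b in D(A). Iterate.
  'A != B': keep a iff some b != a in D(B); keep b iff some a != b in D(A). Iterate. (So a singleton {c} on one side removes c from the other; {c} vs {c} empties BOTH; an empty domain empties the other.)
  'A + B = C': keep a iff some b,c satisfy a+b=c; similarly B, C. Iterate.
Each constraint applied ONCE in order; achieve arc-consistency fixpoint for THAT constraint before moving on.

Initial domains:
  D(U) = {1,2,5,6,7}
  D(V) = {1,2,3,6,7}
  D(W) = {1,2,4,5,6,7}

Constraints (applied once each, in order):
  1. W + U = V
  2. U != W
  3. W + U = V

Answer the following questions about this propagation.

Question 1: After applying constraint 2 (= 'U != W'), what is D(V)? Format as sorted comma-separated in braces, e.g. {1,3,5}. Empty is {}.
Answer: {2,3,6,7}

Derivation:
Constraint 1 (W + U = V) on D(W)={1,2,4,5,6,7} D(U)={1,2,5,6,7} D(V)={1,2,3,6,7}: W {1,2,4,5,6,7}->{1,2,4,5,6}; U {1,2,5,6,7}->{1,2,5,6}; V {1,2,3,6,7}->{2,3,6,7}
Constraint 2 (U != W) on D(U)={1,2,5,6} D(W)={1,2,4,5,6}: no change
So after constraint 2: D(V) = {2,3,6,7}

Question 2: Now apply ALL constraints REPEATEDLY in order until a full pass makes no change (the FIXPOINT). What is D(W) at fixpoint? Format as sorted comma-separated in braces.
pass 0 (initial): D(W)={1,2,4,5,6,7}
pass 1: U {1,2,5,6,7}->{1,2,5,6}; V {1,2,3,6,7}->{2,3,6,7}; W {1,2,4,5,6,7}->{1,2,4,5,6}
pass 2: no change
Fixpoint after 2 passes: D(W) = {1,2,4,5,6}

Answer: {1,2,4,5,6}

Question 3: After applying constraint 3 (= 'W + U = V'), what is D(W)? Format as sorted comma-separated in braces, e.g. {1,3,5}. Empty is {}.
Answer: {1,2,4,5,6}

Derivation:
Constraint 1 (W + U = V) on D(W)={1,2,4,5,6,7} D(U)={1,2,5,6,7} D(V)={1,2,3,6,7}: W {1,2,4,5,6,7}->{1,2,4,5,6}; U {1,2,5,6,7}->{1,2,5,6}; V {1,2,3,6,7}->{2,3,6,7}
Constraint 2 (U != W) on D(U)={1,2,5,6} D(W)={1,2,4,5,6}: no change
Constraint 3 (W + U = V) on D(W)={1,2,4,5,6} D(U)={1,2,5,6} D(V)={2,3,6,7}: no change
So after constraint 3: D(W) = {1,2,4,5,6}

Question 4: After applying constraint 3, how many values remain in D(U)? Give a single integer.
Constraint 1 (W + U = V) on D(W)={1,2,4,5,6,7} D(U)={1,2,5,6,7} D(V)={1,2,3,6,7}: W {1,2,4,5,6,7}->{1,2,4,5,6}; U {1,2,5,6,7}->{1,2,5,6}; V {1,2,3,6,7}->{2,3,6,7}
Constraint 2 (U != W) on D(U)={1,2,5,6} D(W)={1,2,4,5,6}: no change
Constraint 3 (W + U = V) on D(W)={1,2,4,5,6} D(U)={1,2,5,6} D(V)={2,3,6,7}: no change
So after constraint 3: D(U)={1,2,5,6}, size = 4

Answer: 4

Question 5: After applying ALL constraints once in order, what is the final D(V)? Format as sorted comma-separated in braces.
Answer: {2,3,6,7}

Derivation:
Constraint 1 (W + U = V) on D(W)={1,2,4,5,6,7} D(U)={1,2,5,6,7} D(V)={1,2,3,6,7}: W {1,2,4,5,6,7}->{1,2,4,5,6}; U {1,2,5,6,7}->{1,2,5,6}; V {1,2,3,6,7}->{2,3,6,7}
Constraint 2 (U != W) on D(U)={1,2,5,6} D(W)={1,2,4,5,6}: no change
Constraint 3 (W + U = V) on D(W)={1,2,4,5,6} D(U)={1,2,5,6} D(V)={2,3,6,7}: no change
So after all 3 constraints: D(V) = {2,3,6,7}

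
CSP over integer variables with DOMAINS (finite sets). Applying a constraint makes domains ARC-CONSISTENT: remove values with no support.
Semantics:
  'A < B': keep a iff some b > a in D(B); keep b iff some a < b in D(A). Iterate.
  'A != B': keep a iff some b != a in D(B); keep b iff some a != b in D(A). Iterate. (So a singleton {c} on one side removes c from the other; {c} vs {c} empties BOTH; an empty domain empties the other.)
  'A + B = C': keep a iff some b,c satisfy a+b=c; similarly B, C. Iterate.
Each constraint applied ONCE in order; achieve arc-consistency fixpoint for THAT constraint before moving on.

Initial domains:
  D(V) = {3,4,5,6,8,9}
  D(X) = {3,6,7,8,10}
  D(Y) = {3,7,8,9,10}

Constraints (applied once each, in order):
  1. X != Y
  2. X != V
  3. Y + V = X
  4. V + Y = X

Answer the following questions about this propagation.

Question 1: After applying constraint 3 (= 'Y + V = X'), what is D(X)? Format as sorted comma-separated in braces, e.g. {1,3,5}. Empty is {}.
Answer: {6,7,8,10}

Derivation:
Constraint 1 (X != Y) on D(X)={3,6,7,8,10} D(Y)={3,7,8,9,10}: no change
Constraint 2 (X != V) on D(X)={3,6,7,8,10} D(V)={3,4,5,6,8,9}: no change
Constraint 3 (Y + V = X) on D(Y)={3,7,8,9,10} D(V)={3,4,5,6,8,9} D(X)={3,6,7,8,10}: Y {3,7,8,9,10}->{3,7}; V {3,4,5,6,8,9}->{3,4,5}; X {3,6,7,8,10}->{6,7,8,10}
So after constraint 3: D(X) = {6,7,8,10}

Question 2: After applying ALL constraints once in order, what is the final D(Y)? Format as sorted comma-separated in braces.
Answer: {3,7}

Derivation:
Constraint 1 (X != Y) on D(X)={3,6,7,8,10} D(Y)={3,7,8,9,10}: no change
Constraint 2 (X != V) on D(X)={3,6,7,8,10} D(V)={3,4,5,6,8,9}: no change
Constraint 3 (Y + V = X) on D(Y)={3,7,8,9,10} D(V)={3,4,5,6,8,9} D(X)={3,6,7,8,10}: Y {3,7,8,9,10}->{3,7}; V {3,4,5,6,8,9}->{3,4,5}; X {3,6,7,8,10}->{6,7,8,10}
Constraint 4 (V + Y = X) on D(V)={3,4,5} D(Y)={3,7} D(X)={6,7,8,10}: no change
So after all 4 constraints: D(Y) = {3,7}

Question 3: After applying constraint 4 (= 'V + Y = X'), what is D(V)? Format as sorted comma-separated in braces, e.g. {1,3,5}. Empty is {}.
Answer: {3,4,5}

Derivation:
Constraint 1 (X != Y) on D(X)={3,6,7,8,10} D(Y)={3,7,8,9,10}: no change
Constraint 2 (X != V) on D(X)={3,6,7,8,10} D(V)={3,4,5,6,8,9}: no change
Constraint 3 (Y + V = X) on D(Y)={3,7,8,9,10} D(V)={3,4,5,6,8,9} D(X)={3,6,7,8,10}: Y {3,7,8,9,10}->{3,7}; V {3,4,5,6,8,9}->{3,4,5}; X {3,6,7,8,10}->{6,7,8,10}
Constraint 4 (V + Y = X) on D(V)={3,4,5} D(Y)={3,7} D(X)={6,7,8,10}: no change
So after constraint 4: D(V) = {3,4,5}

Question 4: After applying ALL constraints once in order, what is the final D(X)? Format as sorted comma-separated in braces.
Answer: {6,7,8,10}

Derivation:
Constraint 1 (X != Y) on D(X)={3,6,7,8,10} D(Y)={3,7,8,9,10}: no change
Constraint 2 (X != V) on D(X)={3,6,7,8,10} D(V)={3,4,5,6,8,9}: no change
Constraint 3 (Y + V = X) on D(Y)={3,7,8,9,10} D(V)={3,4,5,6,8,9} D(X)={3,6,7,8,10}: Y {3,7,8,9,10}->{3,7}; V {3,4,5,6,8,9}->{3,4,5}; X {3,6,7,8,10}->{6,7,8,10}
Constraint 4 (V + Y = X) on D(V)={3,4,5} D(Y)={3,7} D(X)={6,7,8,10}: no change
So after all 4 constraints: D(X) = {6,7,8,10}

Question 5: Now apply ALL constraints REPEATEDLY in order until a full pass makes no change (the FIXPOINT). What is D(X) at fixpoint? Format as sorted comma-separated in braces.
pass 0 (initial): D(X)={3,6,7,8,10}
pass 1: V {3,4,5,6,8,9}->{3,4,5}; X {3,6,7,8,10}->{6,7,8,10}; Y {3,7,8,9,10}->{3,7}
pass 2: no change
Fixpoint after 2 passes: D(X) = {6,7,8,10}

Answer: {6,7,8,10}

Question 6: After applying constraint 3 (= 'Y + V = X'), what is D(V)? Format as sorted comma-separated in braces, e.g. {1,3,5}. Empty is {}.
Answer: {3,4,5}

Derivation:
Constraint 1 (X != Y) on D(X)={3,6,7,8,10} D(Y)={3,7,8,9,10}: no change
Constraint 2 (X != V) on D(X)={3,6,7,8,10} D(V)={3,4,5,6,8,9}: no change
Constraint 3 (Y + V = X) on D(Y)={3,7,8,9,10} D(V)={3,4,5,6,8,9} D(X)={3,6,7,8,10}: Y {3,7,8,9,10}->{3,7}; V {3,4,5,6,8,9}->{3,4,5}; X {3,6,7,8,10}->{6,7,8,10}
So after constraint 3: D(V) = {3,4,5}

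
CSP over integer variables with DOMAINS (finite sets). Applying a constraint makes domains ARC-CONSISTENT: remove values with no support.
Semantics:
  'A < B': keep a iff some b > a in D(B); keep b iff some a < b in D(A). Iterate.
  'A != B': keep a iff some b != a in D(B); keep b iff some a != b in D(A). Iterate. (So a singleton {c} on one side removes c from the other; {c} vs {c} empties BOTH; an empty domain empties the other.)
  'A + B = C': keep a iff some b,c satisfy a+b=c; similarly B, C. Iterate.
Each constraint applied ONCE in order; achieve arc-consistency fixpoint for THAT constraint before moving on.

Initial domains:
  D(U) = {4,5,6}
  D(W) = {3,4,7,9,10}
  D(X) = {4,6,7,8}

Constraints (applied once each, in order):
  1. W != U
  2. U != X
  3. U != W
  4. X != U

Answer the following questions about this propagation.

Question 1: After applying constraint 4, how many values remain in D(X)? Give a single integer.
Constraint 1 (W != U) on D(W)={3,4,7,9,10} D(U)={4,5,6}: no change
Constraint 2 (U != X) on D(U)={4,5,6} D(X)={4,6,7,8}: no change
Constraint 3 (U != W) on D(U)={4,5,6} D(W)={3,4,7,9,10}: no change
Constraint 4 (X != U) on D(X)={4,6,7,8} D(U)={4,5,6}: no change
So after constraint 4: D(X)={4,6,7,8}, size = 4

Answer: 4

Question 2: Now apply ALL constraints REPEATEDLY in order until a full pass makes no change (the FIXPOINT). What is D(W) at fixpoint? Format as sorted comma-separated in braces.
Answer: {3,4,7,9,10}

Derivation:
pass 0 (initial): D(W)={3,4,7,9,10}
pass 1: no change
Fixpoint after 1 passes: D(W) = {3,4,7,9,10}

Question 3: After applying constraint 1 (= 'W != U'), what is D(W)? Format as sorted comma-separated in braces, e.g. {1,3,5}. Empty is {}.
Answer: {3,4,7,9,10}

Derivation:
Constraint 1 (W != U) on D(W)={3,4,7,9,10} D(U)={4,5,6}: no change
So after constraint 1: D(W) = {3,4,7,9,10}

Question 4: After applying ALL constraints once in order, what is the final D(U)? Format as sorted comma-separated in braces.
Constraint 1 (W != U) on D(W)={3,4,7,9,10} D(U)={4,5,6}: no change
Constraint 2 (U != X) on D(U)={4,5,6} D(X)={4,6,7,8}: no change
Constraint 3 (U != W) on D(U)={4,5,6} D(W)={3,4,7,9,10}: no change
Constraint 4 (X != U) on D(X)={4,6,7,8} D(U)={4,5,6}: no change
So after all 4 constraints: D(U) = {4,5,6}

Answer: {4,5,6}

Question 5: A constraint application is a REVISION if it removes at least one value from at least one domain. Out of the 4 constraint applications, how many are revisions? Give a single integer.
Answer: 0

Derivation:
Constraint 1 (W != U) on D(W)={3,4,7,9,10} D(U)={4,5,6}: no change => not a revision
Constraint 2 (U != X) on D(U)={4,5,6} D(X)={4,6,7,8}: no change => not a revision
Constraint 3 (U != W) on D(U)={4,5,6} D(W)={3,4,7,9,10}: no change => not a revision
Constraint 4 (X != U) on D(X)={4,6,7,8} D(U)={4,5,6}: no change => not a revision
Total revisions = 0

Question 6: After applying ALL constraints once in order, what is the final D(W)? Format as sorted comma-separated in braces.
Answer: {3,4,7,9,10}

Derivation:
Constraint 1 (W != U) on D(W)={3,4,7,9,10} D(U)={4,5,6}: no change
Constraint 2 (U != X) on D(U)={4,5,6} D(X)={4,6,7,8}: no change
Constraint 3 (U != W) on D(U)={4,5,6} D(W)={3,4,7,9,10}: no change
Constraint 4 (X != U) on D(X)={4,6,7,8} D(U)={4,5,6}: no change
So after all 4 constraints: D(W) = {3,4,7,9,10}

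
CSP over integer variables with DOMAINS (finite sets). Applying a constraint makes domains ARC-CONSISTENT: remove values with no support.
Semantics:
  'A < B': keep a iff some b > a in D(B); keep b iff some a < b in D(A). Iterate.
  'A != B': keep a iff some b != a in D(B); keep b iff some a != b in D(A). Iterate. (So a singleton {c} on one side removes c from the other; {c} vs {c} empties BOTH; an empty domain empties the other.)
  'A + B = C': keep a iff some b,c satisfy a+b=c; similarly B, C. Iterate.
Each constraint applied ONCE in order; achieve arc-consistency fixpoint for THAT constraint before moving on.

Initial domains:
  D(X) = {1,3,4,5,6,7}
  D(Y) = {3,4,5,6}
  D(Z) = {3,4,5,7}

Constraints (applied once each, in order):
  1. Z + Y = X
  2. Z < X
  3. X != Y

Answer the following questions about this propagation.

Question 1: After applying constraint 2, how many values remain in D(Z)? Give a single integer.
Answer: 2

Derivation:
Constraint 1 (Z + Y = X) on D(Z)={3,4,5,7} D(Y)={3,4,5,6} D(X)={1,3,4,5,6,7}: Z {3,4,5,7}->{3,4}; Y {3,4,5,6}->{3,4}; X {1,3,4,5,6,7}->{6,7}
Constraint 2 (Z < X) on D(Z)={3,4} D(X)={6,7}: no change
So after constraint 2: D(Z)={3,4}, size = 2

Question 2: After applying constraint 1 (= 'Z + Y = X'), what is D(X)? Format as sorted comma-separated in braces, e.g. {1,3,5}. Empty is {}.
Answer: {6,7}

Derivation:
Constraint 1 (Z + Y = X) on D(Z)={3,4,5,7} D(Y)={3,4,5,6} D(X)={1,3,4,5,6,7}: Z {3,4,5,7}->{3,4}; Y {3,4,5,6}->{3,4}; X {1,3,4,5,6,7}->{6,7}
So after constraint 1: D(X) = {6,7}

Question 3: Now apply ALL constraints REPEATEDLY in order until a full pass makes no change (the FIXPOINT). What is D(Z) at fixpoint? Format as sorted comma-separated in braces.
pass 0 (initial): D(Z)={3,4,5,7}
pass 1: X {1,3,4,5,6,7}->{6,7}; Y {3,4,5,6}->{3,4}; Z {3,4,5,7}->{3,4}
pass 2: no change
Fixpoint after 2 passes: D(Z) = {3,4}

Answer: {3,4}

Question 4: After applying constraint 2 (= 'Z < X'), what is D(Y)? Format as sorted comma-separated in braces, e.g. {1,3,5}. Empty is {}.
Answer: {3,4}

Derivation:
Constraint 1 (Z + Y = X) on D(Z)={3,4,5,7} D(Y)={3,4,5,6} D(X)={1,3,4,5,6,7}: Z {3,4,5,7}->{3,4}; Y {3,4,5,6}->{3,4}; X {1,3,4,5,6,7}->{6,7}
Constraint 2 (Z < X) on D(Z)={3,4} D(X)={6,7}: no change
So after constraint 2: D(Y) = {3,4}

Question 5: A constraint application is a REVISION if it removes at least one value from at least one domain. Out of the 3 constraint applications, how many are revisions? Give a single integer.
Constraint 1 (Z + Y = X) on D(Z)={3,4,5,7} D(Y)={3,4,5,6} D(X)={1,3,4,5,6,7}: Z {3,4,5,7}->{3,4}; Y {3,4,5,6}->{3,4}; X {1,3,4,5,6,7}->{6,7} => REVISION
Constraint 2 (Z < X) on D(Z)={3,4} D(X)={6,7}: no change => not a revision
Constraint 3 (X != Y) on D(X)={6,7} D(Y)={3,4}: no change => not a revision
Total revisions = 1

Answer: 1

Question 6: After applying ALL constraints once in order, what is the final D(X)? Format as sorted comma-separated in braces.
Answer: {6,7}

Derivation:
Constraint 1 (Z + Y = X) on D(Z)={3,4,5,7} D(Y)={3,4,5,6} D(X)={1,3,4,5,6,7}: Z {3,4,5,7}->{3,4}; Y {3,4,5,6}->{3,4}; X {1,3,4,5,6,7}->{6,7}
Constraint 2 (Z < X) on D(Z)={3,4} D(X)={6,7}: no change
Constraint 3 (X != Y) on D(X)={6,7} D(Y)={3,4}: no change
So after all 3 constraints: D(X) = {6,7}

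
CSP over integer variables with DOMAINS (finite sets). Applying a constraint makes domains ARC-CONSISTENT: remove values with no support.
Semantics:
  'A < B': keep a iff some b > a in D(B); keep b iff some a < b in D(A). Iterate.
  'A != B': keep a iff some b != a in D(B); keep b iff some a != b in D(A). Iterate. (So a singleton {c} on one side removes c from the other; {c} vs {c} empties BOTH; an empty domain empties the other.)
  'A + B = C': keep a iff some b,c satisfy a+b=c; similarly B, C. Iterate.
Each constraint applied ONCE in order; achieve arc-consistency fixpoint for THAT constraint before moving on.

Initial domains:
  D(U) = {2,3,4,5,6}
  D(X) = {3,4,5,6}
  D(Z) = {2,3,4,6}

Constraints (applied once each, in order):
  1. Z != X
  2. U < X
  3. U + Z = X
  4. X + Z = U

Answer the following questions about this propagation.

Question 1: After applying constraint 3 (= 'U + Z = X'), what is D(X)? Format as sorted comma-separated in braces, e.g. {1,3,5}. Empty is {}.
Answer: {4,5,6}

Derivation:
Constraint 1 (Z != X) on D(Z)={2,3,4,6} D(X)={3,4,5,6}: no change
Constraint 2 (U < X) on D(U)={2,3,4,5,6} D(X)={3,4,5,6}: U {2,3,4,5,6}->{2,3,4,5}
Constraint 3 (U + Z = X) on D(U)={2,3,4,5} D(Z)={2,3,4,6} D(X)={3,4,5,6}: U {2,3,4,5}->{2,3,4}; Z {2,3,4,6}->{2,3,4}; X {3,4,5,6}->{4,5,6}
So after constraint 3: D(X) = {4,5,6}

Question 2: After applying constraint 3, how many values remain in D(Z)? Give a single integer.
Answer: 3

Derivation:
Constraint 1 (Z != X) on D(Z)={2,3,4,6} D(X)={3,4,5,6}: no change
Constraint 2 (U < X) on D(U)={2,3,4,5,6} D(X)={3,4,5,6}: U {2,3,4,5,6}->{2,3,4,5}
Constraint 3 (U + Z = X) on D(U)={2,3,4,5} D(Z)={2,3,4,6} D(X)={3,4,5,6}: U {2,3,4,5}->{2,3,4}; Z {2,3,4,6}->{2,3,4}; X {3,4,5,6}->{4,5,6}
So after constraint 3: D(Z)={2,3,4}, size = 3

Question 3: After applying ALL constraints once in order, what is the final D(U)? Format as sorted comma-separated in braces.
Answer: {}

Derivation:
Constraint 1 (Z != X) on D(Z)={2,3,4,6} D(X)={3,4,5,6}: no change
Constraint 2 (U < X) on D(U)={2,3,4,5,6} D(X)={3,4,5,6}: U {2,3,4,5,6}->{2,3,4,5}
Constraint 3 (U + Z = X) on D(U)={2,3,4,5} D(Z)={2,3,4,6} D(X)={3,4,5,6}: U {2,3,4,5}->{2,3,4}; Z {2,3,4,6}->{2,3,4}; X {3,4,5,6}->{4,5,6}
Constraint 4 (X + Z = U) on D(X)={4,5,6} D(Z)={2,3,4} D(U)={2,3,4}: X {4,5,6}->{}; Z {2,3,4}->{}; U {2,3,4}->{}
So after all 4 constraints: D(U) = {}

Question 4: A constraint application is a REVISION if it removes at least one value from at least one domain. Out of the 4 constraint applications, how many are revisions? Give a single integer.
Answer: 3

Derivation:
Constraint 1 (Z != X) on D(Z)={2,3,4,6} D(X)={3,4,5,6}: no change => not a revision
Constraint 2 (U < X) on D(U)={2,3,4,5,6} D(X)={3,4,5,6}: U {2,3,4,5,6}->{2,3,4,5} => REVISION
Constraint 3 (U + Z = X) on D(U)={2,3,4,5} D(Z)={2,3,4,6} D(X)={3,4,5,6}: U {2,3,4,5}->{2,3,4}; Z {2,3,4,6}->{2,3,4}; X {3,4,5,6}->{4,5,6} => REVISION
Constraint 4 (X + Z = U) on D(X)={4,5,6} D(Z)={2,3,4} D(U)={2,3,4}: X {4,5,6}->{}; Z {2,3,4}->{}; U {2,3,4}->{} => REVISION
Total revisions = 3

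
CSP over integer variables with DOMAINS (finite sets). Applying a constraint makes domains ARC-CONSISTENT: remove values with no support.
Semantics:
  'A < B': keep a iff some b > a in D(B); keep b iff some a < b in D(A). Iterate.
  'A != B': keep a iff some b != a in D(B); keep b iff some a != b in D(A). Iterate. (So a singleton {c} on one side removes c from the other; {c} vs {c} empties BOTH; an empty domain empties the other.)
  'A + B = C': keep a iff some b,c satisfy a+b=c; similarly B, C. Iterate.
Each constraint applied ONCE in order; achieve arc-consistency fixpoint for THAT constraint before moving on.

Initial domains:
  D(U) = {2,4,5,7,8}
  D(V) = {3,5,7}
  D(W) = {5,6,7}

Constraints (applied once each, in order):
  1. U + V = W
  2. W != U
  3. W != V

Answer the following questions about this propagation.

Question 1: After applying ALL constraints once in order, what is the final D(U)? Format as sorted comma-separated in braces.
Constraint 1 (U + V = W) on D(U)={2,4,5,7,8} D(V)={3,5,7} D(W)={5,6,7}: U {2,4,5,7,8}->{2,4}; V {3,5,7}->{3,5}; W {5,6,7}->{5,7}
Constraint 2 (W != U) on D(W)={5,7} D(U)={2,4}: no change
Constraint 3 (W != V) on D(W)={5,7} D(V)={3,5}: no change
So after all 3 constraints: D(U) = {2,4}

Answer: {2,4}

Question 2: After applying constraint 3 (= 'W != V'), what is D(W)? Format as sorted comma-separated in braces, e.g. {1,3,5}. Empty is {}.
Constraint 1 (U + V = W) on D(U)={2,4,5,7,8} D(V)={3,5,7} D(W)={5,6,7}: U {2,4,5,7,8}->{2,4}; V {3,5,7}->{3,5}; W {5,6,7}->{5,7}
Constraint 2 (W != U) on D(W)={5,7} D(U)={2,4}: no change
Constraint 3 (W != V) on D(W)={5,7} D(V)={3,5}: no change
So after constraint 3: D(W) = {5,7}

Answer: {5,7}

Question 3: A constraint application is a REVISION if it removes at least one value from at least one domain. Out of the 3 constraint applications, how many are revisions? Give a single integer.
Answer: 1

Derivation:
Constraint 1 (U + V = W) on D(U)={2,4,5,7,8} D(V)={3,5,7} D(W)={5,6,7}: U {2,4,5,7,8}->{2,4}; V {3,5,7}->{3,5}; W {5,6,7}->{5,7} => REVISION
Constraint 2 (W != U) on D(W)={5,7} D(U)={2,4}: no change => not a revision
Constraint 3 (W != V) on D(W)={5,7} D(V)={3,5}: no change => not a revision
Total revisions = 1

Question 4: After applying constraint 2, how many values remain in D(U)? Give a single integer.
Constraint 1 (U + V = W) on D(U)={2,4,5,7,8} D(V)={3,5,7} D(W)={5,6,7}: U {2,4,5,7,8}->{2,4}; V {3,5,7}->{3,5}; W {5,6,7}->{5,7}
Constraint 2 (W != U) on D(W)={5,7} D(U)={2,4}: no change
So after constraint 2: D(U)={2,4}, size = 2

Answer: 2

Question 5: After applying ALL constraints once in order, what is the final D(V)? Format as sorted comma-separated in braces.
Constraint 1 (U + V = W) on D(U)={2,4,5,7,8} D(V)={3,5,7} D(W)={5,6,7}: U {2,4,5,7,8}->{2,4}; V {3,5,7}->{3,5}; W {5,6,7}->{5,7}
Constraint 2 (W != U) on D(W)={5,7} D(U)={2,4}: no change
Constraint 3 (W != V) on D(W)={5,7} D(V)={3,5}: no change
So after all 3 constraints: D(V) = {3,5}

Answer: {3,5}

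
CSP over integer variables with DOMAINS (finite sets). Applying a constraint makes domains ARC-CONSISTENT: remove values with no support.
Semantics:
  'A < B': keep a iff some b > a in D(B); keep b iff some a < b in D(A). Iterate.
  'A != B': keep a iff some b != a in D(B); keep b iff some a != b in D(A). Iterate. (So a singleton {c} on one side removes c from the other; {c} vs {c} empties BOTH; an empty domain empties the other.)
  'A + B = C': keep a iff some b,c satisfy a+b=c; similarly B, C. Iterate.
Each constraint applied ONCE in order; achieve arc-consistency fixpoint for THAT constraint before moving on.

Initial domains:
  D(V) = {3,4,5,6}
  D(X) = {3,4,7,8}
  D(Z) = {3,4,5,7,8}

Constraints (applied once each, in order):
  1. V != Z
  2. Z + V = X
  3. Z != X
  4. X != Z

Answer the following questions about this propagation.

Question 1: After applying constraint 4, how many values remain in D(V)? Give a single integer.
Constraint 1 (V != Z) on D(V)={3,4,5,6} D(Z)={3,4,5,7,8}: no change
Constraint 2 (Z + V = X) on D(Z)={3,4,5,7,8} D(V)={3,4,5,6} D(X)={3,4,7,8}: Z {3,4,5,7,8}->{3,4,5}; V {3,4,5,6}->{3,4,5}; X {3,4,7,8}->{7,8}
Constraint 3 (Z != X) on D(Z)={3,4,5} D(X)={7,8}: no change
Constraint 4 (X != Z) on D(X)={7,8} D(Z)={3,4,5}: no change
So after constraint 4: D(V)={3,4,5}, size = 3

Answer: 3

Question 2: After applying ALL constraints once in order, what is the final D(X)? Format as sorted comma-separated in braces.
Answer: {7,8}

Derivation:
Constraint 1 (V != Z) on D(V)={3,4,5,6} D(Z)={3,4,5,7,8}: no change
Constraint 2 (Z + V = X) on D(Z)={3,4,5,7,8} D(V)={3,4,5,6} D(X)={3,4,7,8}: Z {3,4,5,7,8}->{3,4,5}; V {3,4,5,6}->{3,4,5}; X {3,4,7,8}->{7,8}
Constraint 3 (Z != X) on D(Z)={3,4,5} D(X)={7,8}: no change
Constraint 4 (X != Z) on D(X)={7,8} D(Z)={3,4,5}: no change
So after all 4 constraints: D(X) = {7,8}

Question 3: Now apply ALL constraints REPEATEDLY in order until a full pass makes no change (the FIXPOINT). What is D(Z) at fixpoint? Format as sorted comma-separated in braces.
pass 0 (initial): D(Z)={3,4,5,7,8}
pass 1: V {3,4,5,6}->{3,4,5}; X {3,4,7,8}->{7,8}; Z {3,4,5,7,8}->{3,4,5}
pass 2: no change
Fixpoint after 2 passes: D(Z) = {3,4,5}

Answer: {3,4,5}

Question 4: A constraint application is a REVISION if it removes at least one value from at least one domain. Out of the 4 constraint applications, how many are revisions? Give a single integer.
Answer: 1

Derivation:
Constraint 1 (V != Z) on D(V)={3,4,5,6} D(Z)={3,4,5,7,8}: no change => not a revision
Constraint 2 (Z + V = X) on D(Z)={3,4,5,7,8} D(V)={3,4,5,6} D(X)={3,4,7,8}: Z {3,4,5,7,8}->{3,4,5}; V {3,4,5,6}->{3,4,5}; X {3,4,7,8}->{7,8} => REVISION
Constraint 3 (Z != X) on D(Z)={3,4,5} D(X)={7,8}: no change => not a revision
Constraint 4 (X != Z) on D(X)={7,8} D(Z)={3,4,5}: no change => not a revision
Total revisions = 1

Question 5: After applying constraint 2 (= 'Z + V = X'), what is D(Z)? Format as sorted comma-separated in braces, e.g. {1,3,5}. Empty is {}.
Constraint 1 (V != Z) on D(V)={3,4,5,6} D(Z)={3,4,5,7,8}: no change
Constraint 2 (Z + V = X) on D(Z)={3,4,5,7,8} D(V)={3,4,5,6} D(X)={3,4,7,8}: Z {3,4,5,7,8}->{3,4,5}; V {3,4,5,6}->{3,4,5}; X {3,4,7,8}->{7,8}
So after constraint 2: D(Z) = {3,4,5}

Answer: {3,4,5}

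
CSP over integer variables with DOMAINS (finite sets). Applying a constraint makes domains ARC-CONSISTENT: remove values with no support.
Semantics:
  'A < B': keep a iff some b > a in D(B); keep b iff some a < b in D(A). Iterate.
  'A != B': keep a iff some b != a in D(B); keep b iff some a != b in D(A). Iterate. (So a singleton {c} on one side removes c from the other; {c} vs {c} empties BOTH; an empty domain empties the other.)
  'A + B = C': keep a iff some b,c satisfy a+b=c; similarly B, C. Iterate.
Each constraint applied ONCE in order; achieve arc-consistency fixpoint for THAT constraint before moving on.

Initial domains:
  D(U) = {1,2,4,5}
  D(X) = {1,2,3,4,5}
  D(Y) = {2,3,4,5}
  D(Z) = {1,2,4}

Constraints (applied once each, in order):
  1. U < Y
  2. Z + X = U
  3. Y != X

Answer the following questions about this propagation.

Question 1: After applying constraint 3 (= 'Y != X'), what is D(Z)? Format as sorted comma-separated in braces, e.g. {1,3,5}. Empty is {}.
Constraint 1 (U < Y) on D(U)={1,2,4,5} D(Y)={2,3,4,5}: U {1,2,4,5}->{1,2,4}
Constraint 2 (Z + X = U) on D(Z)={1,2,4} D(X)={1,2,3,4,5} D(U)={1,2,4}: Z {1,2,4}->{1,2}; X {1,2,3,4,5}->{1,2,3}; U {1,2,4}->{2,4}
Constraint 3 (Y != X) on D(Y)={2,3,4,5} D(X)={1,2,3}: no change
So after constraint 3: D(Z) = {1,2}

Answer: {1,2}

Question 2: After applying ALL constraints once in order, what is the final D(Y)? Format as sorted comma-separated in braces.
Constraint 1 (U < Y) on D(U)={1,2,4,5} D(Y)={2,3,4,5}: U {1,2,4,5}->{1,2,4}
Constraint 2 (Z + X = U) on D(Z)={1,2,4} D(X)={1,2,3,4,5} D(U)={1,2,4}: Z {1,2,4}->{1,2}; X {1,2,3,4,5}->{1,2,3}; U {1,2,4}->{2,4}
Constraint 3 (Y != X) on D(Y)={2,3,4,5} D(X)={1,2,3}: no change
So after all 3 constraints: D(Y) = {2,3,4,5}

Answer: {2,3,4,5}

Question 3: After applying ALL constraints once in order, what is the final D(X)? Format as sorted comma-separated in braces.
Constraint 1 (U < Y) on D(U)={1,2,4,5} D(Y)={2,3,4,5}: U {1,2,4,5}->{1,2,4}
Constraint 2 (Z + X = U) on D(Z)={1,2,4} D(X)={1,2,3,4,5} D(U)={1,2,4}: Z {1,2,4}->{1,2}; X {1,2,3,4,5}->{1,2,3}; U {1,2,4}->{2,4}
Constraint 3 (Y != X) on D(Y)={2,3,4,5} D(X)={1,2,3}: no change
So after all 3 constraints: D(X) = {1,2,3}

Answer: {1,2,3}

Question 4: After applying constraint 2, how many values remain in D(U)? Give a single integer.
Constraint 1 (U < Y) on D(U)={1,2,4,5} D(Y)={2,3,4,5}: U {1,2,4,5}->{1,2,4}
Constraint 2 (Z + X = U) on D(Z)={1,2,4} D(X)={1,2,3,4,5} D(U)={1,2,4}: Z {1,2,4}->{1,2}; X {1,2,3,4,5}->{1,2,3}; U {1,2,4}->{2,4}
So after constraint 2: D(U)={2,4}, size = 2

Answer: 2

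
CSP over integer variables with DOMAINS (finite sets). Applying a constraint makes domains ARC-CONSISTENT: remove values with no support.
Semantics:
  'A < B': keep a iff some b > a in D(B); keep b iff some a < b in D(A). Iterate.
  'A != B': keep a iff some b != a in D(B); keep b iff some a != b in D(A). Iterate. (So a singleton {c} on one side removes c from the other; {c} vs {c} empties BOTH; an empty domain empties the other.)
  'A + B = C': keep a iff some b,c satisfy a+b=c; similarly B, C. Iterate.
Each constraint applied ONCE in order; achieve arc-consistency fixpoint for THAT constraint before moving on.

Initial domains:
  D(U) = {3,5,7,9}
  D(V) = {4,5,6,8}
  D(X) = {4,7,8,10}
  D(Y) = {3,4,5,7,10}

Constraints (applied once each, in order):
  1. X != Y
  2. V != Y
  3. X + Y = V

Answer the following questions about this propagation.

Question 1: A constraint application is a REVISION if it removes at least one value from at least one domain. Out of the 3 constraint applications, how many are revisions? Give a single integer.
Answer: 1

Derivation:
Constraint 1 (X != Y) on D(X)={4,7,8,10} D(Y)={3,4,5,7,10}: no change => not a revision
Constraint 2 (V != Y) on D(V)={4,5,6,8} D(Y)={3,4,5,7,10}: no change => not a revision
Constraint 3 (X + Y = V) on D(X)={4,7,8,10} D(Y)={3,4,5,7,10} D(V)={4,5,6,8}: X {4,7,8,10}->{4}; Y {3,4,5,7,10}->{4}; V {4,5,6,8}->{8} => REVISION
Total revisions = 1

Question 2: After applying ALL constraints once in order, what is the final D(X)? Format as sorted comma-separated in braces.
Answer: {4}

Derivation:
Constraint 1 (X != Y) on D(X)={4,7,8,10} D(Y)={3,4,5,7,10}: no change
Constraint 2 (V != Y) on D(V)={4,5,6,8} D(Y)={3,4,5,7,10}: no change
Constraint 3 (X + Y = V) on D(X)={4,7,8,10} D(Y)={3,4,5,7,10} D(V)={4,5,6,8}: X {4,7,8,10}->{4}; Y {3,4,5,7,10}->{4}; V {4,5,6,8}->{8}
So after all 3 constraints: D(X) = {4}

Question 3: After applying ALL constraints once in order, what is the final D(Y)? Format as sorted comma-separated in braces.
Constraint 1 (X != Y) on D(X)={4,7,8,10} D(Y)={3,4,5,7,10}: no change
Constraint 2 (V != Y) on D(V)={4,5,6,8} D(Y)={3,4,5,7,10}: no change
Constraint 3 (X + Y = V) on D(X)={4,7,8,10} D(Y)={3,4,5,7,10} D(V)={4,5,6,8}: X {4,7,8,10}->{4}; Y {3,4,5,7,10}->{4}; V {4,5,6,8}->{8}
So after all 3 constraints: D(Y) = {4}

Answer: {4}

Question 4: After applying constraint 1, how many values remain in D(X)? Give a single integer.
Constraint 1 (X != Y) on D(X)={4,7,8,10} D(Y)={3,4,5,7,10}: no change
So after constraint 1: D(X)={4,7,8,10}, size = 4

Answer: 4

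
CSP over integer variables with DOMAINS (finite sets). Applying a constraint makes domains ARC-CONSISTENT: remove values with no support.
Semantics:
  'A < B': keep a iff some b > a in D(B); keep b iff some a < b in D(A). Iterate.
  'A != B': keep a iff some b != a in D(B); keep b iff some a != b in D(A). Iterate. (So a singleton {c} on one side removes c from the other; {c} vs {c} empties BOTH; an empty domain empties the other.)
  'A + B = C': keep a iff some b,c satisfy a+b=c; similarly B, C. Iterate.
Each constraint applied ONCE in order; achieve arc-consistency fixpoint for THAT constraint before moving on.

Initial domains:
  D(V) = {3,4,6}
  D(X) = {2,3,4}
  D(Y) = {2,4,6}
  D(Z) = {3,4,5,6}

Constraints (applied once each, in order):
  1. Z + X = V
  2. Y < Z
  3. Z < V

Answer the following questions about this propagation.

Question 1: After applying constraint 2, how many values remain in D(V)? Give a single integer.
Answer: 1

Derivation:
Constraint 1 (Z + X = V) on D(Z)={3,4,5,6} D(X)={2,3,4} D(V)={3,4,6}: Z {3,4,5,6}->{3,4}; X {2,3,4}->{2,3}; V {3,4,6}->{6}
Constraint 2 (Y < Z) on D(Y)={2,4,6} D(Z)={3,4}: Y {2,4,6}->{2}
So after constraint 2: D(V)={6}, size = 1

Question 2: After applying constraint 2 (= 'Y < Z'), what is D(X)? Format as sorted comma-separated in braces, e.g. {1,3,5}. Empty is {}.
Constraint 1 (Z + X = V) on D(Z)={3,4,5,6} D(X)={2,3,4} D(V)={3,4,6}: Z {3,4,5,6}->{3,4}; X {2,3,4}->{2,3}; V {3,4,6}->{6}
Constraint 2 (Y < Z) on D(Y)={2,4,6} D(Z)={3,4}: Y {2,4,6}->{2}
So after constraint 2: D(X) = {2,3}

Answer: {2,3}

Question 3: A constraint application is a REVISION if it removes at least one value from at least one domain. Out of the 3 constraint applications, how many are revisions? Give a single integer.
Answer: 2

Derivation:
Constraint 1 (Z + X = V) on D(Z)={3,4,5,6} D(X)={2,3,4} D(V)={3,4,6}: Z {3,4,5,6}->{3,4}; X {2,3,4}->{2,3}; V {3,4,6}->{6} => REVISION
Constraint 2 (Y < Z) on D(Y)={2,4,6} D(Z)={3,4}: Y {2,4,6}->{2} => REVISION
Constraint 3 (Z < V) on D(Z)={3,4} D(V)={6}: no change => not a revision
Total revisions = 2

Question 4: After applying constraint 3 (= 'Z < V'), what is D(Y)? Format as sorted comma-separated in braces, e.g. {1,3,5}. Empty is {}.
Constraint 1 (Z + X = V) on D(Z)={3,4,5,6} D(X)={2,3,4} D(V)={3,4,6}: Z {3,4,5,6}->{3,4}; X {2,3,4}->{2,3}; V {3,4,6}->{6}
Constraint 2 (Y < Z) on D(Y)={2,4,6} D(Z)={3,4}: Y {2,4,6}->{2}
Constraint 3 (Z < V) on D(Z)={3,4} D(V)={6}: no change
So after constraint 3: D(Y) = {2}

Answer: {2}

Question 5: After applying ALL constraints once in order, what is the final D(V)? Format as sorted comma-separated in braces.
Constraint 1 (Z + X = V) on D(Z)={3,4,5,6} D(X)={2,3,4} D(V)={3,4,6}: Z {3,4,5,6}->{3,4}; X {2,3,4}->{2,3}; V {3,4,6}->{6}
Constraint 2 (Y < Z) on D(Y)={2,4,6} D(Z)={3,4}: Y {2,4,6}->{2}
Constraint 3 (Z < V) on D(Z)={3,4} D(V)={6}: no change
So after all 3 constraints: D(V) = {6}

Answer: {6}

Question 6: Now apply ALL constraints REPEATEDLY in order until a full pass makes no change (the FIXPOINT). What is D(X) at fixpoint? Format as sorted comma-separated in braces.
pass 0 (initial): D(X)={2,3,4}
pass 1: V {3,4,6}->{6}; X {2,3,4}->{2,3}; Y {2,4,6}->{2}; Z {3,4,5,6}->{3,4}
pass 2: no change
Fixpoint after 2 passes: D(X) = {2,3}

Answer: {2,3}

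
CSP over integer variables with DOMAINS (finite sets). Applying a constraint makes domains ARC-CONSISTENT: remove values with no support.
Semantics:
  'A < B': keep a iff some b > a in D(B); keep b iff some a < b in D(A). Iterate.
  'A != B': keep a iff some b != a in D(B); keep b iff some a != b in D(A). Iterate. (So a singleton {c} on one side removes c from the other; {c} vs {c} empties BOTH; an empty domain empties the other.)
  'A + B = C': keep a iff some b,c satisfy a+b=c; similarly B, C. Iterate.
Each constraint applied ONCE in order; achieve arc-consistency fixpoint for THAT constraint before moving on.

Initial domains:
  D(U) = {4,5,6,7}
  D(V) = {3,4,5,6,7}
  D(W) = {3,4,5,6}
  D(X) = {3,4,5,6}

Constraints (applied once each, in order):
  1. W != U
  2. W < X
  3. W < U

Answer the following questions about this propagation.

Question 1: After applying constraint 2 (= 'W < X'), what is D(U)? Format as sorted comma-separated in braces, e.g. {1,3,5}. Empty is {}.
Answer: {4,5,6,7}

Derivation:
Constraint 1 (W != U) on D(W)={3,4,5,6} D(U)={4,5,6,7}: no change
Constraint 2 (W < X) on D(W)={3,4,5,6} D(X)={3,4,5,6}: W {3,4,5,6}->{3,4,5}; X {3,4,5,6}->{4,5,6}
So after constraint 2: D(U) = {4,5,6,7}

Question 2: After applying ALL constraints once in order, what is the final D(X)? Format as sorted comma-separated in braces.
Answer: {4,5,6}

Derivation:
Constraint 1 (W != U) on D(W)={3,4,5,6} D(U)={4,5,6,7}: no change
Constraint 2 (W < X) on D(W)={3,4,5,6} D(X)={3,4,5,6}: W {3,4,5,6}->{3,4,5}; X {3,4,5,6}->{4,5,6}
Constraint 3 (W < U) on D(W)={3,4,5} D(U)={4,5,6,7}: no change
So after all 3 constraints: D(X) = {4,5,6}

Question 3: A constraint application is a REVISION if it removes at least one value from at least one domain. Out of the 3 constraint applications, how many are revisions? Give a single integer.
Answer: 1

Derivation:
Constraint 1 (W != U) on D(W)={3,4,5,6} D(U)={4,5,6,7}: no change => not a revision
Constraint 2 (W < X) on D(W)={3,4,5,6} D(X)={3,4,5,6}: W {3,4,5,6}->{3,4,5}; X {3,4,5,6}->{4,5,6} => REVISION
Constraint 3 (W < U) on D(W)={3,4,5} D(U)={4,5,6,7}: no change => not a revision
Total revisions = 1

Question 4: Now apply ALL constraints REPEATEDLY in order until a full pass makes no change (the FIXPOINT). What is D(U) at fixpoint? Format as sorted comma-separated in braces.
pass 0 (initial): D(U)={4,5,6,7}
pass 1: W {3,4,5,6}->{3,4,5}; X {3,4,5,6}->{4,5,6}
pass 2: no change
Fixpoint after 2 passes: D(U) = {4,5,6,7}

Answer: {4,5,6,7}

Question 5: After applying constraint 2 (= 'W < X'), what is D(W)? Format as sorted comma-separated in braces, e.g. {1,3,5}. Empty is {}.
Answer: {3,4,5}

Derivation:
Constraint 1 (W != U) on D(W)={3,4,5,6} D(U)={4,5,6,7}: no change
Constraint 2 (W < X) on D(W)={3,4,5,6} D(X)={3,4,5,6}: W {3,4,5,6}->{3,4,5}; X {3,4,5,6}->{4,5,6}
So after constraint 2: D(W) = {3,4,5}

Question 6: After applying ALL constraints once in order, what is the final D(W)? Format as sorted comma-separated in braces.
Answer: {3,4,5}

Derivation:
Constraint 1 (W != U) on D(W)={3,4,5,6} D(U)={4,5,6,7}: no change
Constraint 2 (W < X) on D(W)={3,4,5,6} D(X)={3,4,5,6}: W {3,4,5,6}->{3,4,5}; X {3,4,5,6}->{4,5,6}
Constraint 3 (W < U) on D(W)={3,4,5} D(U)={4,5,6,7}: no change
So after all 3 constraints: D(W) = {3,4,5}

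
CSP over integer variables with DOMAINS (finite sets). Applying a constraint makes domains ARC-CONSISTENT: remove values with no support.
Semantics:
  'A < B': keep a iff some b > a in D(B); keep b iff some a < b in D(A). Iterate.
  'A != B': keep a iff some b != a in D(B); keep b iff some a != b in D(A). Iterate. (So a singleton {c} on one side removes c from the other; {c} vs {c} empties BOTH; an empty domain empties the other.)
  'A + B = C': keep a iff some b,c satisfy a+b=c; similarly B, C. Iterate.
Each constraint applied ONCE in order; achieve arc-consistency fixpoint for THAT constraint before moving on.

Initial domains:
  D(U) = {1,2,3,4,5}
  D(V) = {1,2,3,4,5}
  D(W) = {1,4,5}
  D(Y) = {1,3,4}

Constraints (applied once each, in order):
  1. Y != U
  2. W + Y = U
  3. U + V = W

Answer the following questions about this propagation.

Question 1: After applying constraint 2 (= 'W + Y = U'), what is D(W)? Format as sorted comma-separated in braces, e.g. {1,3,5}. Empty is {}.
Answer: {1,4}

Derivation:
Constraint 1 (Y != U) on D(Y)={1,3,4} D(U)={1,2,3,4,5}: no change
Constraint 2 (W + Y = U) on D(W)={1,4,5} D(Y)={1,3,4} D(U)={1,2,3,4,5}: W {1,4,5}->{1,4}; U {1,2,3,4,5}->{2,4,5}
So after constraint 2: D(W) = {1,4}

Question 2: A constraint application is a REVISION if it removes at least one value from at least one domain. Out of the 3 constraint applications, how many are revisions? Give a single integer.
Answer: 2

Derivation:
Constraint 1 (Y != U) on D(Y)={1,3,4} D(U)={1,2,3,4,5}: no change => not a revision
Constraint 2 (W + Y = U) on D(W)={1,4,5} D(Y)={1,3,4} D(U)={1,2,3,4,5}: W {1,4,5}->{1,4}; U {1,2,3,4,5}->{2,4,5} => REVISION
Constraint 3 (U + V = W) on D(U)={2,4,5} D(V)={1,2,3,4,5} D(W)={1,4}: U {2,4,5}->{2}; V {1,2,3,4,5}->{2}; W {1,4}->{4} => REVISION
Total revisions = 2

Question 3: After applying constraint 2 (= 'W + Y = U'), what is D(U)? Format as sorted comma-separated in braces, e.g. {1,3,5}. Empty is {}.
Answer: {2,4,5}

Derivation:
Constraint 1 (Y != U) on D(Y)={1,3,4} D(U)={1,2,3,4,5}: no change
Constraint 2 (W + Y = U) on D(W)={1,4,5} D(Y)={1,3,4} D(U)={1,2,3,4,5}: W {1,4,5}->{1,4}; U {1,2,3,4,5}->{2,4,5}
So after constraint 2: D(U) = {2,4,5}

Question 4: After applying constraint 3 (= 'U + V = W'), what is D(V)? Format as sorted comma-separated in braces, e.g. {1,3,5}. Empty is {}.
Answer: {2}

Derivation:
Constraint 1 (Y != U) on D(Y)={1,3,4} D(U)={1,2,3,4,5}: no change
Constraint 2 (W + Y = U) on D(W)={1,4,5} D(Y)={1,3,4} D(U)={1,2,3,4,5}: W {1,4,5}->{1,4}; U {1,2,3,4,5}->{2,4,5}
Constraint 3 (U + V = W) on D(U)={2,4,5} D(V)={1,2,3,4,5} D(W)={1,4}: U {2,4,5}->{2}; V {1,2,3,4,5}->{2}; W {1,4}->{4}
So after constraint 3: D(V) = {2}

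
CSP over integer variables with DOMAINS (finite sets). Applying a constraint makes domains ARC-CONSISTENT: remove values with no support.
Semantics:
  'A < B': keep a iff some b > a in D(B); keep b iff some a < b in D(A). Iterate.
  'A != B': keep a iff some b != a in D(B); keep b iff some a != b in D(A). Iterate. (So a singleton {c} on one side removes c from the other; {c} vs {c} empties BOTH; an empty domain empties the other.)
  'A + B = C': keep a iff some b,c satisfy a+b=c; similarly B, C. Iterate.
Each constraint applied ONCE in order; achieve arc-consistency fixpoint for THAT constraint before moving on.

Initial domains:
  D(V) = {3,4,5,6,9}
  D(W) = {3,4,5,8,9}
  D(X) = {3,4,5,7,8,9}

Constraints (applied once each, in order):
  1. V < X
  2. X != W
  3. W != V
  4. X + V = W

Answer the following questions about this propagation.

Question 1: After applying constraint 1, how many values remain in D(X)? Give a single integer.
Constraint 1 (V < X) on D(V)={3,4,5,6,9} D(X)={3,4,5,7,8,9}: V {3,4,5,6,9}->{3,4,5,6}; X {3,4,5,7,8,9}->{4,5,7,8,9}
So after constraint 1: D(X)={4,5,7,8,9}, size = 5

Answer: 5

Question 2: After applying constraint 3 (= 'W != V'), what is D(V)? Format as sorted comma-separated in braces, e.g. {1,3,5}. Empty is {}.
Constraint 1 (V < X) on D(V)={3,4,5,6,9} D(X)={3,4,5,7,8,9}: V {3,4,5,6,9}->{3,4,5,6}; X {3,4,5,7,8,9}->{4,5,7,8,9}
Constraint 2 (X != W) on D(X)={4,5,7,8,9} D(W)={3,4,5,8,9}: no change
Constraint 3 (W != V) on D(W)={3,4,5,8,9} D(V)={3,4,5,6}: no change
So after constraint 3: D(V) = {3,4,5,6}

Answer: {3,4,5,6}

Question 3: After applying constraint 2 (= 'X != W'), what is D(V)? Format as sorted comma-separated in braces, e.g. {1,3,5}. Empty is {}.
Answer: {3,4,5,6}

Derivation:
Constraint 1 (V < X) on D(V)={3,4,5,6,9} D(X)={3,4,5,7,8,9}: V {3,4,5,6,9}->{3,4,5,6}; X {3,4,5,7,8,9}->{4,5,7,8,9}
Constraint 2 (X != W) on D(X)={4,5,7,8,9} D(W)={3,4,5,8,9}: no change
So after constraint 2: D(V) = {3,4,5,6}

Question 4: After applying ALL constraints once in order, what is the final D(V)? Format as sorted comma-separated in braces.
Answer: {3,4,5}

Derivation:
Constraint 1 (V < X) on D(V)={3,4,5,6,9} D(X)={3,4,5,7,8,9}: V {3,4,5,6,9}->{3,4,5,6}; X {3,4,5,7,8,9}->{4,5,7,8,9}
Constraint 2 (X != W) on D(X)={4,5,7,8,9} D(W)={3,4,5,8,9}: no change
Constraint 3 (W != V) on D(W)={3,4,5,8,9} D(V)={3,4,5,6}: no change
Constraint 4 (X + V = W) on D(X)={4,5,7,8,9} D(V)={3,4,5,6} D(W)={3,4,5,8,9}: X {4,5,7,8,9}->{4,5}; V {3,4,5,6}->{3,4,5}; W {3,4,5,8,9}->{8,9}
So after all 4 constraints: D(V) = {3,4,5}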